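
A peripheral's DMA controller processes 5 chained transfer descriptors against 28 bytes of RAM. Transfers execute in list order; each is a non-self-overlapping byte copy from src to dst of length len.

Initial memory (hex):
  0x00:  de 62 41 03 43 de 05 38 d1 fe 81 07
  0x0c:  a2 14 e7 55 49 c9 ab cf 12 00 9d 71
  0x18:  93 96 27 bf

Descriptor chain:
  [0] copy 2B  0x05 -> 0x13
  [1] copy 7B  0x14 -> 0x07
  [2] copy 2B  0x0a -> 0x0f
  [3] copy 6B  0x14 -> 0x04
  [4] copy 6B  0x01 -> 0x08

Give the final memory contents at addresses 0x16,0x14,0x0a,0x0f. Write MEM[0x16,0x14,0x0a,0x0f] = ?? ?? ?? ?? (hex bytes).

MEM[0x16,0x14,0x0a,0x0f] = 9d 05 03 71

  after D0: wrote 2B at 0x13 = de05
  after D1: wrote 7B at 0x07 = 05009d71939627
  after D2: wrote 2B at 0x0f = 7193
  after D3: wrote 6B at 0x04 = 05009d719396
  after D4: wrote 6B at 0x08 = 62410305009d
query mem[0x16]=0x9d, mem[0x14]=0x05, mem[0x0a]=0x03, mem[0x0f]=0x71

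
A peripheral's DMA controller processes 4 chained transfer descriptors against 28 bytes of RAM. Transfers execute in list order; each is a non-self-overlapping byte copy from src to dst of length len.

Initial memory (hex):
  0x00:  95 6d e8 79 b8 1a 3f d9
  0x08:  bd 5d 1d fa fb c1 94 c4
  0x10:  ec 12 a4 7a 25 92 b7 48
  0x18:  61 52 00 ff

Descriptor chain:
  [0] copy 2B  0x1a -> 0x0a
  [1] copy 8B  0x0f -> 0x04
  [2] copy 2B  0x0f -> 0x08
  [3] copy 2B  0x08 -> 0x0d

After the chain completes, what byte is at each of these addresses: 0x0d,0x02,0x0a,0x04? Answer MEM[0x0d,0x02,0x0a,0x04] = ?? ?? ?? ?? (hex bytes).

#0 dst[0x0a+2] := {0x00,0xff}
#1 dst[0x04+8] := {0xc4,0xec,0x12,0xa4,0x7a,0x25,0x92,0xb7}
#2 dst[0x08+2] := {0xc4,0xec}
#3 dst[0x0d+2] := {0xc4,0xec}
query mem[0x0d]=0xc4, mem[0x02]=0xe8, mem[0x0a]=0x92, mem[0x04]=0xc4

MEM[0x0d,0x02,0x0a,0x04] = c4 e8 92 c4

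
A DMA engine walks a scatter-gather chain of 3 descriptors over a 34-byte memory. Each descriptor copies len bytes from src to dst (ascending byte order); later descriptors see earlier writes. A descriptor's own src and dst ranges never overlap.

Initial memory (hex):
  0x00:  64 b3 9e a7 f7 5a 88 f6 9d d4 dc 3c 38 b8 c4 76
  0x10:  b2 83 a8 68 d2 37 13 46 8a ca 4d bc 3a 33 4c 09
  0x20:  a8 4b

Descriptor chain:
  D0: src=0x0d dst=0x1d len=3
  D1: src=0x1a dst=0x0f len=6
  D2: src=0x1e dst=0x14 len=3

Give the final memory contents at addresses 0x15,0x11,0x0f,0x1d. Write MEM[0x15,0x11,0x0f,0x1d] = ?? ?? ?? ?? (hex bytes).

[0] 0x0d->0x1d len=3 : b8 c4 76
[1] 0x1a->0x0f len=6 : 4d bc 3a b8 c4 76
[2] 0x1e->0x14 len=3 : c4 76 a8
query mem[0x15]=0x76, mem[0x11]=0x3a, mem[0x0f]=0x4d, mem[0x1d]=0xb8

MEM[0x15,0x11,0x0f,0x1d] = 76 3a 4d b8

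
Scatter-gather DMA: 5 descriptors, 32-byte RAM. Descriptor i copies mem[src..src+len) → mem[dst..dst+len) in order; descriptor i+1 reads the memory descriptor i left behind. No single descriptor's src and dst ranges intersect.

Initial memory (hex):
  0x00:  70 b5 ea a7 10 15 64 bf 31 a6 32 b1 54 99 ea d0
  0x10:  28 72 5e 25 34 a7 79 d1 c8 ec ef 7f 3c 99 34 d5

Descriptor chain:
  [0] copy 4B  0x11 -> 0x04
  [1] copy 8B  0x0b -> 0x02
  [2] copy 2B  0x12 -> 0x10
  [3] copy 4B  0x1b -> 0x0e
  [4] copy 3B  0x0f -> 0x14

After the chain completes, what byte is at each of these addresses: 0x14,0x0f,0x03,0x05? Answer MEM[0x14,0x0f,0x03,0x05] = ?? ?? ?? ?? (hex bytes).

MEM[0x14,0x0f,0x03,0x05] = 3c 3c 54 ea

D0: mem[0x04..0x07] <- [72 5e 25 34]
D1: mem[0x02..0x09] <- [b1 54 99 ea d0 28 72 5e]
D2: mem[0x10..0x11] <- [5e 25]
D3: mem[0x0e..0x11] <- [7f 3c 99 34]
D4: mem[0x14..0x16] <- [3c 99 34]
query mem[0x14]=0x3c, mem[0x0f]=0x3c, mem[0x03]=0x54, mem[0x05]=0xea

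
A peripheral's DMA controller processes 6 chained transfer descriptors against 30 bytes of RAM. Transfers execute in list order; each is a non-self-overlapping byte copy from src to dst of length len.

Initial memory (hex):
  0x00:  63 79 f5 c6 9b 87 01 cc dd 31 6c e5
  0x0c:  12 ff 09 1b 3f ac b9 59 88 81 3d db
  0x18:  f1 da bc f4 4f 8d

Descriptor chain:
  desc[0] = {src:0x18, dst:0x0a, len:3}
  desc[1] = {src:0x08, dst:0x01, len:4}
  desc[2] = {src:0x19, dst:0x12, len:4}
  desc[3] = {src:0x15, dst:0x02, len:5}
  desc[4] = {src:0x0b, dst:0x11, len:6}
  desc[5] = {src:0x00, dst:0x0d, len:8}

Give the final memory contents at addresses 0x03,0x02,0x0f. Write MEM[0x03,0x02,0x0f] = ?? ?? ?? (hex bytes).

MEM[0x03,0x02,0x0f] = 3d 4f 4f

D0: mem[0x0a..0x0c] <- [f1 da bc]
D1: mem[0x01..0x04] <- [dd 31 f1 da]
D2: mem[0x12..0x15] <- [da bc f4 4f]
D3: mem[0x02..0x06] <- [4f 3d db f1 da]
D4: mem[0x11..0x16] <- [da bc ff 09 1b 3f]
D5: mem[0x0d..0x14] <- [63 dd 4f 3d db f1 da cc]
query mem[0x03]=0x3d, mem[0x02]=0x4f, mem[0x0f]=0x4f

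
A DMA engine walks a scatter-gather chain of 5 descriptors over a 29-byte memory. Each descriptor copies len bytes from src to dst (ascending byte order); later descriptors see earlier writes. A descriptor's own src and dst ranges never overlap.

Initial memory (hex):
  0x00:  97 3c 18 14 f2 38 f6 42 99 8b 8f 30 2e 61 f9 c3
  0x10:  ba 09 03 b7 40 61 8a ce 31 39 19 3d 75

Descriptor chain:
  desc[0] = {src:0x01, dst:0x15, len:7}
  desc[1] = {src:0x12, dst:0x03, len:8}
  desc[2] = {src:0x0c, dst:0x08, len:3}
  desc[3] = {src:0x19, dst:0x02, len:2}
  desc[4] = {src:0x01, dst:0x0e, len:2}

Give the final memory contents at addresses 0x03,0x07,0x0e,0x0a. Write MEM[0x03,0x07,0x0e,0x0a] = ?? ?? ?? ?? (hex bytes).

D0: mem[0x15..0x1b] <- [3c 18 14 f2 38 f6 42]
D1: mem[0x03..0x0a] <- [03 b7 40 3c 18 14 f2 38]
D2: mem[0x08..0x0a] <- [2e 61 f9]
D3: mem[0x02..0x03] <- [38 f6]
D4: mem[0x0e..0x0f] <- [3c 38]
query mem[0x03]=0xf6, mem[0x07]=0x18, mem[0x0e]=0x3c, mem[0x0a]=0xf9

MEM[0x03,0x07,0x0e,0x0a] = f6 18 3c f9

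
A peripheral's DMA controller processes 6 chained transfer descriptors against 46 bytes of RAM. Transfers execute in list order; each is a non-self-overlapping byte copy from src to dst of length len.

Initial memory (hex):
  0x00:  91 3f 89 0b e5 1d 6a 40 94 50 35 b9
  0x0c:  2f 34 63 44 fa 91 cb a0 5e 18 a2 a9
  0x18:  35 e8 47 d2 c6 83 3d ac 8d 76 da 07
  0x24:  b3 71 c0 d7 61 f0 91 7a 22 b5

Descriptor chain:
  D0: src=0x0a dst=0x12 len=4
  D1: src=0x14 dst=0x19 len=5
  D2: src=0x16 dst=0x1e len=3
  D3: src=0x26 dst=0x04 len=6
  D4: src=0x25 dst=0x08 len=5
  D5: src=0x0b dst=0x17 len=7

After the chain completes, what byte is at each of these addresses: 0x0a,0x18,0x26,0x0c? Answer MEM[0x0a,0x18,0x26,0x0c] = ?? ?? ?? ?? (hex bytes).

#0 dst[0x12+4] := {0x35,0xb9,0x2f,0x34}
#1 dst[0x19+5] := {0x2f,0x34,0xa2,0xa9,0x35}
#2 dst[0x1e+3] := {0xa2,0xa9,0x35}
#3 dst[0x04+6] := {0xc0,0xd7,0x61,0xf0,0x91,0x7a}
#4 dst[0x08+5] := {0x71,0xc0,0xd7,0x61,0xf0}
#5 dst[0x17+7] := {0x61,0xf0,0x34,0x63,0x44,0xfa,0x91}
query mem[0x0a]=0xd7, mem[0x18]=0xf0, mem[0x26]=0xc0, mem[0x0c]=0xf0

MEM[0x0a,0x18,0x26,0x0c] = d7 f0 c0 f0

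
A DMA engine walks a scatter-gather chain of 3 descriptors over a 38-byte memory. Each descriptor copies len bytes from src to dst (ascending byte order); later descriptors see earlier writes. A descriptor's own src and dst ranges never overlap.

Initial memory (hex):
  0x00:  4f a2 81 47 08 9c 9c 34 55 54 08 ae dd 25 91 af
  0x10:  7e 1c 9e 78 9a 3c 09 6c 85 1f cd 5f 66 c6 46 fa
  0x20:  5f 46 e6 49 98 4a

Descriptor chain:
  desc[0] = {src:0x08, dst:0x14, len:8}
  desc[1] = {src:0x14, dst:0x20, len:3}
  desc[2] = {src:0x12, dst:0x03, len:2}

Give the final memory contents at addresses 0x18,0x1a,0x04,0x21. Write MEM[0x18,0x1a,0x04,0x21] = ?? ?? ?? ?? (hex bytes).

MEM[0x18,0x1a,0x04,0x21] = dd 91 78 54

#0 dst[0x14+8] := {0x55,0x54,0x08,0xae,0xdd,0x25,0x91,0xaf}
#1 dst[0x20+3] := {0x55,0x54,0x08}
#2 dst[0x03+2] := {0x9e,0x78}
query mem[0x18]=0xdd, mem[0x1a]=0x91, mem[0x04]=0x78, mem[0x21]=0x54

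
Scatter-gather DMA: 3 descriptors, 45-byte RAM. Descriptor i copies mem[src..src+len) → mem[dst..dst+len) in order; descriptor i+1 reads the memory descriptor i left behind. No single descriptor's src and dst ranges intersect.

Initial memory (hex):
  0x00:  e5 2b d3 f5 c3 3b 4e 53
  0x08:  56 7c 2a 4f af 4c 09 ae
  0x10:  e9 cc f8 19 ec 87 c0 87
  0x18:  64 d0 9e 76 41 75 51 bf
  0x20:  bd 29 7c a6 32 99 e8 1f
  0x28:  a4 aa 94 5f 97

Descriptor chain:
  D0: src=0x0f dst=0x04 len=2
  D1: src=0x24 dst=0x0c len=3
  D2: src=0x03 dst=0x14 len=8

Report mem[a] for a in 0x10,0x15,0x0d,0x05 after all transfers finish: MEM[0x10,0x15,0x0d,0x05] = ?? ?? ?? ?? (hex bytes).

D0: mem[0x04..0x05] <- [ae e9]
D1: mem[0x0c..0x0e] <- [32 99 e8]
D2: mem[0x14..0x1b] <- [f5 ae e9 4e 53 56 7c 2a]
query mem[0x10]=0xe9, mem[0x15]=0xae, mem[0x0d]=0x99, mem[0x05]=0xe9

MEM[0x10,0x15,0x0d,0x05] = e9 ae 99 e9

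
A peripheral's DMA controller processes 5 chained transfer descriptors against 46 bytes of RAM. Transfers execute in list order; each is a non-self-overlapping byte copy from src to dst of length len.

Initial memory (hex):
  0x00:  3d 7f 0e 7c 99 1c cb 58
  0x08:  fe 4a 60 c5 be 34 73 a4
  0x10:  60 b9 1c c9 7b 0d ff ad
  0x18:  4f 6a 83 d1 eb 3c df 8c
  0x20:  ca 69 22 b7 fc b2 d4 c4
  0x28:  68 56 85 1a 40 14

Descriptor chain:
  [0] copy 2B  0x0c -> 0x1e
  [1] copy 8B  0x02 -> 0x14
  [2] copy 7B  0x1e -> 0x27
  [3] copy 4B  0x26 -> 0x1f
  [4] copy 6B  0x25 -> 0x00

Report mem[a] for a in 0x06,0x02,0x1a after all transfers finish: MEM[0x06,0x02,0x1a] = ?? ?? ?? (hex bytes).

MEM[0x06,0x02,0x1a] = cb be fe

  after D0: wrote 2B at 0x1e = be34
  after D1: wrote 8B at 0x14 = 0e7c991ccb58fe4a
  after D2: wrote 7B at 0x27 = be34ca6922b7fc
  after D3: wrote 4B at 0x1f = d4be34ca
  after D4: wrote 6B at 0x00 = b2d4be34ca69
query mem[0x06]=0xcb, mem[0x02]=0xbe, mem[0x1a]=0xfe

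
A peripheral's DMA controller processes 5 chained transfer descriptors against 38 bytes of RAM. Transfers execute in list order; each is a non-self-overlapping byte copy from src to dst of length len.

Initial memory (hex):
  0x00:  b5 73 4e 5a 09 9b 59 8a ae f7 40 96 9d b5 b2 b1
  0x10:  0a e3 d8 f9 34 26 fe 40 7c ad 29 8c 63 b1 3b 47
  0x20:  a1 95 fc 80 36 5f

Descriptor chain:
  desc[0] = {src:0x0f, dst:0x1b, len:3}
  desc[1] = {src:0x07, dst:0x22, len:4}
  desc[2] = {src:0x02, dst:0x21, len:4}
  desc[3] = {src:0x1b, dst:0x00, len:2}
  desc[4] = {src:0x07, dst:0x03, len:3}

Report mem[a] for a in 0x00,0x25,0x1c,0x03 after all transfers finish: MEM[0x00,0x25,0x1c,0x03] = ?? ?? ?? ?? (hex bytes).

MEM[0x00,0x25,0x1c,0x03] = b1 40 0a 8a

  after D0: wrote 3B at 0x1b = b10ae3
  after D1: wrote 4B at 0x22 = 8aaef740
  after D2: wrote 4B at 0x21 = 4e5a099b
  after D3: wrote 2B at 0x00 = b10a
  after D4: wrote 3B at 0x03 = 8aaef7
query mem[0x00]=0xb1, mem[0x25]=0x40, mem[0x1c]=0x0a, mem[0x03]=0x8a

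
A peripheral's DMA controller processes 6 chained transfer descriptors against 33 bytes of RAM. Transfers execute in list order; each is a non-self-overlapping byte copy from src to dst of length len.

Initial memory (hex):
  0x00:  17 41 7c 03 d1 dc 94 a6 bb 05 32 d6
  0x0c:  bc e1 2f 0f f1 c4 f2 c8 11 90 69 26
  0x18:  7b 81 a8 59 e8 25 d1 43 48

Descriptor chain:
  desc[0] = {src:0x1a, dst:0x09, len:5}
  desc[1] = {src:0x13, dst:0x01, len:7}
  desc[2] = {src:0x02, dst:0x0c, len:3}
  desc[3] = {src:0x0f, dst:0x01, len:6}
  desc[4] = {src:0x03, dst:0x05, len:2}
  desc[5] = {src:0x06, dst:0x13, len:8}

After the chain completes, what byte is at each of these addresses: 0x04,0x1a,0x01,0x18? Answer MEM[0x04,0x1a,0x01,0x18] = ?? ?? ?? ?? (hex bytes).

MEM[0x04,0x1a,0x01,0x18] = f2 90 0f e8

D0: mem[0x09..0x0d] <- [a8 59 e8 25 d1]
D1: mem[0x01..0x07] <- [c8 11 90 69 26 7b 81]
D2: mem[0x0c..0x0e] <- [11 90 69]
D3: mem[0x01..0x06] <- [0f f1 c4 f2 c8 11]
D4: mem[0x05..0x06] <- [c4 f2]
D5: mem[0x13..0x1a] <- [f2 81 bb a8 59 e8 11 90]
query mem[0x04]=0xf2, mem[0x1a]=0x90, mem[0x01]=0x0f, mem[0x18]=0xe8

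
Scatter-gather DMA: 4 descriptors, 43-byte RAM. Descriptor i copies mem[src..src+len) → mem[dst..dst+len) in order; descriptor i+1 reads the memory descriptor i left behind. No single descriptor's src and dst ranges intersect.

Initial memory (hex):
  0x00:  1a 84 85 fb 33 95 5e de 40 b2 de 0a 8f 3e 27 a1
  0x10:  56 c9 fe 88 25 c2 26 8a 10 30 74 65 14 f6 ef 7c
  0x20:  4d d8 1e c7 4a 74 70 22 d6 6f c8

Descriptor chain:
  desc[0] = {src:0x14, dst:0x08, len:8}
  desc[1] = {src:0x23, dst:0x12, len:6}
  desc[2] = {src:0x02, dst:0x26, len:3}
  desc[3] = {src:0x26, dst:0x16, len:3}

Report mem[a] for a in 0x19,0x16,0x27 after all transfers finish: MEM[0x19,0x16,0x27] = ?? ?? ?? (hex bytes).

MEM[0x19,0x16,0x27] = 30 85 fb

[0] 0x14->0x08 len=8 : 25 c2 26 8a 10 30 74 65
[1] 0x23->0x12 len=6 : c7 4a 74 70 22 d6
[2] 0x02->0x26 len=3 : 85 fb 33
[3] 0x26->0x16 len=3 : 85 fb 33
query mem[0x19]=0x30, mem[0x16]=0x85, mem[0x27]=0xfb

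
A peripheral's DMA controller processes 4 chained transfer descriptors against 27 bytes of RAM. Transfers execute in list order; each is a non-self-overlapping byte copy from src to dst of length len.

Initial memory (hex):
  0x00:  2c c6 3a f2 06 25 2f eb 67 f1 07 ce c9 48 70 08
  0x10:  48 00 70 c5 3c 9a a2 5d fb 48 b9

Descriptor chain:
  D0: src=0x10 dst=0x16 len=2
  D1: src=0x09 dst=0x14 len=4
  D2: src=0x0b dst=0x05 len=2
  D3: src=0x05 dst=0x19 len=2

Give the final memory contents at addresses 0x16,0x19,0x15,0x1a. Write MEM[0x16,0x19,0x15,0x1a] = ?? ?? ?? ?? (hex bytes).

MEM[0x16,0x19,0x15,0x1a] = ce ce 07 c9

[0] 0x10->0x16 len=2 : 48 00
[1] 0x09->0x14 len=4 : f1 07 ce c9
[2] 0x0b->0x05 len=2 : ce c9
[3] 0x05->0x19 len=2 : ce c9
query mem[0x16]=0xce, mem[0x19]=0xce, mem[0x15]=0x07, mem[0x1a]=0xc9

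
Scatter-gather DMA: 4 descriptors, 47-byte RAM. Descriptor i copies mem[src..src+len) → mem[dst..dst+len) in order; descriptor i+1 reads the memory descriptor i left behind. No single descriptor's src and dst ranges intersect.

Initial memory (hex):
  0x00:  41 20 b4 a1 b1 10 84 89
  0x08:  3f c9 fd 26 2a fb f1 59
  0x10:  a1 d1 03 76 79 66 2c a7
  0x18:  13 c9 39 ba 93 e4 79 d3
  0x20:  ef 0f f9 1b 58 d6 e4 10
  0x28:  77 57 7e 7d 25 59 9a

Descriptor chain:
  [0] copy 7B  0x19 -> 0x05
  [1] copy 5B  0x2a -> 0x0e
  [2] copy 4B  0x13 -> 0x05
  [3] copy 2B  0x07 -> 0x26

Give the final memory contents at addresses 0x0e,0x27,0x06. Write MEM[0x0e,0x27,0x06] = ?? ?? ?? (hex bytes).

MEM[0x0e,0x27,0x06] = 7e 2c 79

D0: mem[0x05..0x0b] <- [c9 39 ba 93 e4 79 d3]
D1: mem[0x0e..0x12] <- [7e 7d 25 59 9a]
D2: mem[0x05..0x08] <- [76 79 66 2c]
D3: mem[0x26..0x27] <- [66 2c]
query mem[0x0e]=0x7e, mem[0x27]=0x2c, mem[0x06]=0x79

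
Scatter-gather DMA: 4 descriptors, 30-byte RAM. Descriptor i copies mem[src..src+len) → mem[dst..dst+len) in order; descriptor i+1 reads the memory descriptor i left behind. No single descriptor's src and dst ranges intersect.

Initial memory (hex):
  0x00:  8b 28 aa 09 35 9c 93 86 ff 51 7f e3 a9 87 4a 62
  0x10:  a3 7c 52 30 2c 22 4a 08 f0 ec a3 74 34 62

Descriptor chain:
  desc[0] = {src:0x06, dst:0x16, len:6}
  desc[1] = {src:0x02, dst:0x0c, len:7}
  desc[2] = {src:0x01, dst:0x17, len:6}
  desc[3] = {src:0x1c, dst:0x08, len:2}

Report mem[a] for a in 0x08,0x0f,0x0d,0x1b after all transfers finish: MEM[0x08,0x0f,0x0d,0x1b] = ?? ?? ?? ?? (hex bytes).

#0 dst[0x16+6] := {0x93,0x86,0xff,0x51,0x7f,0xe3}
#1 dst[0x0c+7] := {0xaa,0x09,0x35,0x9c,0x93,0x86,0xff}
#2 dst[0x17+6] := {0x28,0xaa,0x09,0x35,0x9c,0x93}
#3 dst[0x08+2] := {0x93,0x62}
query mem[0x08]=0x93, mem[0x0f]=0x9c, mem[0x0d]=0x09, mem[0x1b]=0x9c

MEM[0x08,0x0f,0x0d,0x1b] = 93 9c 09 9c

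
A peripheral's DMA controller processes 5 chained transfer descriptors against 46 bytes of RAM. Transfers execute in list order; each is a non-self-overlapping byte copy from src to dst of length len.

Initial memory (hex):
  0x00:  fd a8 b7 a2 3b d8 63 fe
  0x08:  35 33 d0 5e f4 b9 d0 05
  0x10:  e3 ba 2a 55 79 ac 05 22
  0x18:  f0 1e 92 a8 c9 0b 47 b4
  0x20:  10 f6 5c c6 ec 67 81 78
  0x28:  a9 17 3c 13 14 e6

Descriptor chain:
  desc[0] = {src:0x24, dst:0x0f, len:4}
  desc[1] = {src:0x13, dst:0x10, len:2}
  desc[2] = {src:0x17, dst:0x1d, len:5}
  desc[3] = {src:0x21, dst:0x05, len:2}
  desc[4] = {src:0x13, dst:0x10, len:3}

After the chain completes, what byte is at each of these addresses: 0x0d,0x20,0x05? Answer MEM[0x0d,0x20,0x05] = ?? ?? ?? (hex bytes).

MEM[0x0d,0x20,0x05] = b9 92 a8

#0 dst[0x0f+4] := {0xec,0x67,0x81,0x78}
#1 dst[0x10+2] := {0x55,0x79}
#2 dst[0x1d+5] := {0x22,0xf0,0x1e,0x92,0xa8}
#3 dst[0x05+2] := {0xa8,0x5c}
#4 dst[0x10+3] := {0x55,0x79,0xac}
query mem[0x0d]=0xb9, mem[0x20]=0x92, mem[0x05]=0xa8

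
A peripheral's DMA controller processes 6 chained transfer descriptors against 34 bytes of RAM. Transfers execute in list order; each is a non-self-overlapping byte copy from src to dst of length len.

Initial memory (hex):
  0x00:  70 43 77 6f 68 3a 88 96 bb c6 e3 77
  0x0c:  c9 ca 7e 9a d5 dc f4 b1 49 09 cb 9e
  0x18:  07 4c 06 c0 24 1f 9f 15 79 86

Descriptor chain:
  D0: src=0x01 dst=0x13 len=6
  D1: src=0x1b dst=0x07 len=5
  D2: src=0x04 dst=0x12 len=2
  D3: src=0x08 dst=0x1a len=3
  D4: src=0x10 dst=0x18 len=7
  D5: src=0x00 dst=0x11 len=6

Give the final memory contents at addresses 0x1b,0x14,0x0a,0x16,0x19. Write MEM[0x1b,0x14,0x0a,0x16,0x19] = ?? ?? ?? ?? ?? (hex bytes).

[0] 0x01->0x13 len=6 : 43 77 6f 68 3a 88
[1] 0x1b->0x07 len=5 : c0 24 1f 9f 15
[2] 0x04->0x12 len=2 : 68 3a
[3] 0x08->0x1a len=3 : 24 1f 9f
[4] 0x10->0x18 len=7 : d5 dc 68 3a 77 6f 68
[5] 0x00->0x11 len=6 : 70 43 77 6f 68 3a
query mem[0x1b]=0x3a, mem[0x14]=0x6f, mem[0x0a]=0x9f, mem[0x16]=0x3a, mem[0x19]=0xdc

MEM[0x1b,0x14,0x0a,0x16,0x19] = 3a 6f 9f 3a dc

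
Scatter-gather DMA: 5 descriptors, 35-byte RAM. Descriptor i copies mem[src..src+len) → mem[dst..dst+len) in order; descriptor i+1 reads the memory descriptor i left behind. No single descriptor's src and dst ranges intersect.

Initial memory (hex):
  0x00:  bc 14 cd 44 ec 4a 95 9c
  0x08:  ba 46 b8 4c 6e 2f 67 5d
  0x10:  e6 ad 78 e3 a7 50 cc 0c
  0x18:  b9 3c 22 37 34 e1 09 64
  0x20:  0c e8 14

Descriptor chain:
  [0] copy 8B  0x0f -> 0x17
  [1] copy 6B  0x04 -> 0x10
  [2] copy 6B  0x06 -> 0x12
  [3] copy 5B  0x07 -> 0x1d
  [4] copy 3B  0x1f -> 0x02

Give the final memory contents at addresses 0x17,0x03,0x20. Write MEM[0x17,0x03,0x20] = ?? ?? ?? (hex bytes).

MEM[0x17,0x03,0x20] = 4c b8 b8

#0 dst[0x17+8] := {0x5d,0xe6,0xad,0x78,0xe3,0xa7,0x50,0xcc}
#1 dst[0x10+6] := {0xec,0x4a,0x95,0x9c,0xba,0x46}
#2 dst[0x12+6] := {0x95,0x9c,0xba,0x46,0xb8,0x4c}
#3 dst[0x1d+5] := {0x9c,0xba,0x46,0xb8,0x4c}
#4 dst[0x02+3] := {0x46,0xb8,0x4c}
query mem[0x17]=0x4c, mem[0x03]=0xb8, mem[0x20]=0xb8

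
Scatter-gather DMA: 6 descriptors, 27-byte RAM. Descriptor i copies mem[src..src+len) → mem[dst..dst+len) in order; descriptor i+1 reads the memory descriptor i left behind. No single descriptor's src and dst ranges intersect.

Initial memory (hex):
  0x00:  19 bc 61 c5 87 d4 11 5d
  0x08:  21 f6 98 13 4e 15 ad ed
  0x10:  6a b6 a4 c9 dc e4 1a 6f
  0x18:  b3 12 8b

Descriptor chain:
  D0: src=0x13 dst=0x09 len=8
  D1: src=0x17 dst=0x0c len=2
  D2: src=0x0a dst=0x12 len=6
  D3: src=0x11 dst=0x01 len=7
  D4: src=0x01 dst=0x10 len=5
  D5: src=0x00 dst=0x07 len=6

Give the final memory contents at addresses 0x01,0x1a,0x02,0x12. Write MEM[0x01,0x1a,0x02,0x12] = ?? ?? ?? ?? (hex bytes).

[0] 0x13->0x09 len=8 : c9 dc e4 1a 6f b3 12 8b
[1] 0x17->0x0c len=2 : 6f b3
[2] 0x0a->0x12 len=6 : dc e4 6f b3 b3 12
[3] 0x11->0x01 len=7 : b6 dc e4 6f b3 b3 12
[4] 0x01->0x10 len=5 : b6 dc e4 6f b3
[5] 0x00->0x07 len=6 : 19 b6 dc e4 6f b3
query mem[0x01]=0xb6, mem[0x1a]=0x8b, mem[0x02]=0xdc, mem[0x12]=0xe4

MEM[0x01,0x1a,0x02,0x12] = b6 8b dc e4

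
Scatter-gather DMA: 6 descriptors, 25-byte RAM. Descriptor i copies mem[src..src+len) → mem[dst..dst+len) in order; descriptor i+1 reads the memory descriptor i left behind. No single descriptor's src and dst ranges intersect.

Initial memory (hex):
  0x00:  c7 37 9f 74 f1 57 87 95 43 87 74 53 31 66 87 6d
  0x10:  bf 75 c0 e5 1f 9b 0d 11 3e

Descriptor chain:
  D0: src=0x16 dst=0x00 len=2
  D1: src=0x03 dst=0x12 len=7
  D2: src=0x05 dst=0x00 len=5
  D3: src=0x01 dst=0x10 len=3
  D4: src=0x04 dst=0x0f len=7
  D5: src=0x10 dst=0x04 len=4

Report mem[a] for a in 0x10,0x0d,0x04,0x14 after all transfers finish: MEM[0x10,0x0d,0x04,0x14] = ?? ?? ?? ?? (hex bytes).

MEM[0x10,0x0d,0x04,0x14] = 57 66 57 87

[0] 0x16->0x00 len=2 : 0d 11
[1] 0x03->0x12 len=7 : 74 f1 57 87 95 43 87
[2] 0x05->0x00 len=5 : 57 87 95 43 87
[3] 0x01->0x10 len=3 : 87 95 43
[4] 0x04->0x0f len=7 : 87 57 87 95 43 87 74
[5] 0x10->0x04 len=4 : 57 87 95 43
query mem[0x10]=0x57, mem[0x0d]=0x66, mem[0x04]=0x57, mem[0x14]=0x87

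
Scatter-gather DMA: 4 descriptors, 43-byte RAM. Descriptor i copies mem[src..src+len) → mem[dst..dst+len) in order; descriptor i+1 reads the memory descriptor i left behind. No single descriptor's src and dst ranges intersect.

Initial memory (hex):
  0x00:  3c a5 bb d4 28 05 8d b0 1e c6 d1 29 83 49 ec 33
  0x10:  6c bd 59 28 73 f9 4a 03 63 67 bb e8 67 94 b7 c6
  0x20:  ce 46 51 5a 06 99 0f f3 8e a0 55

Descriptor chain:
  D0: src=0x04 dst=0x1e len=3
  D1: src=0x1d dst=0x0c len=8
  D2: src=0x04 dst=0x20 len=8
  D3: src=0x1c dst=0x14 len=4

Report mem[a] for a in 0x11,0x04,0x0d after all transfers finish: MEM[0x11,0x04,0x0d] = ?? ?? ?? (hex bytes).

MEM[0x11,0x04,0x0d] = 51 28 28

[0] 0x04->0x1e len=3 : 28 05 8d
[1] 0x1d->0x0c len=8 : 94 28 05 8d 46 51 5a 06
[2] 0x04->0x20 len=8 : 28 05 8d b0 1e c6 d1 29
[3] 0x1c->0x14 len=4 : 67 94 28 05
query mem[0x11]=0x51, mem[0x04]=0x28, mem[0x0d]=0x28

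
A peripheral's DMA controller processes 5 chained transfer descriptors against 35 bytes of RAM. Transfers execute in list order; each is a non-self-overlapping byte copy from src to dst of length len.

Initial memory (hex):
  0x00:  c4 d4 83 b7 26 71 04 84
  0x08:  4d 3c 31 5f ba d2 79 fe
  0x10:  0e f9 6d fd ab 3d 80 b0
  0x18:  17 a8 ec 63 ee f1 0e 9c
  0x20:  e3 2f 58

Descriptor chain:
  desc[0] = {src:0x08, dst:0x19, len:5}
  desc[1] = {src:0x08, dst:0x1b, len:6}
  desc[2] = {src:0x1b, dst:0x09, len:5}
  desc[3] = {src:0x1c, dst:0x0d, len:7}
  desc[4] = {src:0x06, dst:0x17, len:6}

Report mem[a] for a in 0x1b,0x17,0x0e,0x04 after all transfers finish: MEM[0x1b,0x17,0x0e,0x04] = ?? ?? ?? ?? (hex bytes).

MEM[0x1b,0x17,0x0e,0x04] = 3c 04 31 26

[0] 0x08->0x19 len=5 : 4d 3c 31 5f ba
[1] 0x08->0x1b len=6 : 4d 3c 31 5f ba d2
[2] 0x1b->0x09 len=5 : 4d 3c 31 5f ba
[3] 0x1c->0x0d len=7 : 3c 31 5f ba d2 2f 58
[4] 0x06->0x17 len=6 : 04 84 4d 4d 3c 31
query mem[0x1b]=0x3c, mem[0x17]=0x04, mem[0x0e]=0x31, mem[0x04]=0x26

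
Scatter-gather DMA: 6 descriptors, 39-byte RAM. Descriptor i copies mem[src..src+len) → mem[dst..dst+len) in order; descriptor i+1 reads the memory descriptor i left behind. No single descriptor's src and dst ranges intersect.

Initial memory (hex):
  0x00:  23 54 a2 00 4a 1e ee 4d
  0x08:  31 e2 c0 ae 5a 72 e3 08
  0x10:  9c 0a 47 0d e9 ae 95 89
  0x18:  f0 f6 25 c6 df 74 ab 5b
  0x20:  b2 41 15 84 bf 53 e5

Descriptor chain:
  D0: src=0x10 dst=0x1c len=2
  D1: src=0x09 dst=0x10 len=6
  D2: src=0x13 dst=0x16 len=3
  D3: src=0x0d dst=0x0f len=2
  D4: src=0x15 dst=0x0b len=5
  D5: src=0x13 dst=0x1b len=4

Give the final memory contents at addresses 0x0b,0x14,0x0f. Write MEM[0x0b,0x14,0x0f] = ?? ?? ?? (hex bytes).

D0: mem[0x1c..0x1d] <- [9c 0a]
D1: mem[0x10..0x15] <- [e2 c0 ae 5a 72 e3]
D2: mem[0x16..0x18] <- [5a 72 e3]
D3: mem[0x0f..0x10] <- [72 e3]
D4: mem[0x0b..0x0f] <- [e3 5a 72 e3 f6]
D5: mem[0x1b..0x1e] <- [5a 72 e3 5a]
query mem[0x0b]=0xe3, mem[0x14]=0x72, mem[0x0f]=0xf6

MEM[0x0b,0x14,0x0f] = e3 72 f6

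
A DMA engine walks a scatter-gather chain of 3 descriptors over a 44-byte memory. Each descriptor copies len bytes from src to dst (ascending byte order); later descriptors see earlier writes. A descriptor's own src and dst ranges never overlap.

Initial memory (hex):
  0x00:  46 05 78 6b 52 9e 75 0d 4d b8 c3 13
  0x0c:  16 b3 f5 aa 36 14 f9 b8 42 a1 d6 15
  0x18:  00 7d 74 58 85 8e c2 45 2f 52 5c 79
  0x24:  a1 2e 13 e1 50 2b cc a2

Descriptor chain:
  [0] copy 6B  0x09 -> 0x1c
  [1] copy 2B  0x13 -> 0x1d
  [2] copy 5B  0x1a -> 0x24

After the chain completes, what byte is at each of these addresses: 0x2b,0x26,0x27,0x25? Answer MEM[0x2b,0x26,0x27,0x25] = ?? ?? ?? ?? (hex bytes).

MEM[0x2b,0x26,0x27,0x25] = a2 b8 b8 58

  after D0: wrote 6B at 0x1c = b8c31316b3f5
  after D1: wrote 2B at 0x1d = b842
  after D2: wrote 5B at 0x24 = 7458b8b842
query mem[0x2b]=0xa2, mem[0x26]=0xb8, mem[0x27]=0xb8, mem[0x25]=0x58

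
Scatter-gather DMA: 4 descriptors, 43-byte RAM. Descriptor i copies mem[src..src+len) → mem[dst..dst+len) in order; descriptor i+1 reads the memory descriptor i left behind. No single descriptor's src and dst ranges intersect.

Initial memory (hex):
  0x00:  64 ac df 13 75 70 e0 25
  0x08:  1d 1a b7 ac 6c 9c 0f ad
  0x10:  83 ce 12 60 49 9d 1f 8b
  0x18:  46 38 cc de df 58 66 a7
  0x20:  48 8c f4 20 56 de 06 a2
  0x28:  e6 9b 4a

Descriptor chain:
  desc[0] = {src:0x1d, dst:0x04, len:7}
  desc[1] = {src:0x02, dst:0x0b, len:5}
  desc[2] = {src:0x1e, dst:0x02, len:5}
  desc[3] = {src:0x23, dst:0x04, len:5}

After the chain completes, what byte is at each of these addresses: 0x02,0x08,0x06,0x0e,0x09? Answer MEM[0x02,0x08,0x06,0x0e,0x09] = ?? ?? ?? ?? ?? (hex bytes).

#0 dst[0x04+7] := {0x58,0x66,0xa7,0x48,0x8c,0xf4,0x20}
#1 dst[0x0b+5] := {0xdf,0x13,0x58,0x66,0xa7}
#2 dst[0x02+5] := {0x66,0xa7,0x48,0x8c,0xf4}
#3 dst[0x04+5] := {0x20,0x56,0xde,0x06,0xa2}
query mem[0x02]=0x66, mem[0x08]=0xa2, mem[0x06]=0xde, mem[0x0e]=0x66, mem[0x09]=0xf4

MEM[0x02,0x08,0x06,0x0e,0x09] = 66 a2 de 66 f4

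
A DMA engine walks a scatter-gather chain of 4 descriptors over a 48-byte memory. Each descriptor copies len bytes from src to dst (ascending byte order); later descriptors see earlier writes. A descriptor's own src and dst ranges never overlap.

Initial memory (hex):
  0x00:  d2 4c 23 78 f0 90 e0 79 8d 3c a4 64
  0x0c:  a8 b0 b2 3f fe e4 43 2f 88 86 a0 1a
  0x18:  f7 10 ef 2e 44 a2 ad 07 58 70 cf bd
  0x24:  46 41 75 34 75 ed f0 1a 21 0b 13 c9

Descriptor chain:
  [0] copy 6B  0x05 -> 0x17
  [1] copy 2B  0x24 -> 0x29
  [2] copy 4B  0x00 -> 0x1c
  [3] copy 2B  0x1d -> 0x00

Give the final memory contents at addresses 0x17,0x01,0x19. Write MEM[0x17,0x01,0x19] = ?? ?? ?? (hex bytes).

[0] 0x05->0x17 len=6 : 90 e0 79 8d 3c a4
[1] 0x24->0x29 len=2 : 46 41
[2] 0x00->0x1c len=4 : d2 4c 23 78
[3] 0x1d->0x00 len=2 : 4c 23
query mem[0x17]=0x90, mem[0x01]=0x23, mem[0x19]=0x79

MEM[0x17,0x01,0x19] = 90 23 79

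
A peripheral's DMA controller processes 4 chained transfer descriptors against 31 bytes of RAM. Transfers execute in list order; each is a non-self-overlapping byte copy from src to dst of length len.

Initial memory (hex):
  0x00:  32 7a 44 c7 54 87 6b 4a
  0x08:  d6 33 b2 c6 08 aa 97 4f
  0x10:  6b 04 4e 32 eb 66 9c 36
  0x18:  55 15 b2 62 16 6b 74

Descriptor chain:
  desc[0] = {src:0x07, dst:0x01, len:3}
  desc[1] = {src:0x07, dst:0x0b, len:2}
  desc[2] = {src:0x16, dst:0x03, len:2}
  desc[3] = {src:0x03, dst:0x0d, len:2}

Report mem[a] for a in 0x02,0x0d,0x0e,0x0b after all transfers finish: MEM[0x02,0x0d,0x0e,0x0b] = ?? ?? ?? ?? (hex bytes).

MEM[0x02,0x0d,0x0e,0x0b] = d6 9c 36 4a

[0] 0x07->0x01 len=3 : 4a d6 33
[1] 0x07->0x0b len=2 : 4a d6
[2] 0x16->0x03 len=2 : 9c 36
[3] 0x03->0x0d len=2 : 9c 36
query mem[0x02]=0xd6, mem[0x0d]=0x9c, mem[0x0e]=0x36, mem[0x0b]=0x4a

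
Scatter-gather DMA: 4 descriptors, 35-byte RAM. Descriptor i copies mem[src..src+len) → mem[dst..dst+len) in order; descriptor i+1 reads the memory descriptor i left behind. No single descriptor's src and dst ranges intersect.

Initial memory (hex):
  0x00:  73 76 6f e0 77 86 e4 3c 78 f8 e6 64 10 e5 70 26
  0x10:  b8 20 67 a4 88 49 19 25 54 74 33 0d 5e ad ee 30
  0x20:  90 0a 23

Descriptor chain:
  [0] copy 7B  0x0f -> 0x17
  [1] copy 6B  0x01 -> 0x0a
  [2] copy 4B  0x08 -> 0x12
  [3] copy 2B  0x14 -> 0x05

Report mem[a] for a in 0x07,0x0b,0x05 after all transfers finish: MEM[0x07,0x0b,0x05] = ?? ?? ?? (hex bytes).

  after D0: wrote 7B at 0x17 = 26b82067a48849
  after D1: wrote 6B at 0x0a = 766fe07786e4
  after D2: wrote 4B at 0x12 = 78f8766f
  after D3: wrote 2B at 0x05 = 766f
query mem[0x07]=0x3c, mem[0x0b]=0x6f, mem[0x05]=0x76

MEM[0x07,0x0b,0x05] = 3c 6f 76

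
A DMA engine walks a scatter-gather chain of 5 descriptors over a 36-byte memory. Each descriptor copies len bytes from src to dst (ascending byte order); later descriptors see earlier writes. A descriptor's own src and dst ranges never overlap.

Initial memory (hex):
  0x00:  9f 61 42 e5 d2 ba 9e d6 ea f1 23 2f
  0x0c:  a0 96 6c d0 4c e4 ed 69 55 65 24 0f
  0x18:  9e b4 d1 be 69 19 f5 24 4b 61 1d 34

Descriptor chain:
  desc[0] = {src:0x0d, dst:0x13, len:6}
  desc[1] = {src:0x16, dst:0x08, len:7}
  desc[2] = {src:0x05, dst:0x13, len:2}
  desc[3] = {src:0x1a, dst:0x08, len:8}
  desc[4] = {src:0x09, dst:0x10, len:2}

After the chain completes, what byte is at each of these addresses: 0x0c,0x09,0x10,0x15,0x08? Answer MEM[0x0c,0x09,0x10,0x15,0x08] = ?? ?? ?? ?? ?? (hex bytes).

MEM[0x0c,0x09,0x10,0x15,0x08] = f5 be be d0 d1

#0 dst[0x13+6] := {0x96,0x6c,0xd0,0x4c,0xe4,0xed}
#1 dst[0x08+7] := {0x4c,0xe4,0xed,0xb4,0xd1,0xbe,0x69}
#2 dst[0x13+2] := {0xba,0x9e}
#3 dst[0x08+8] := {0xd1,0xbe,0x69,0x19,0xf5,0x24,0x4b,0x61}
#4 dst[0x10+2] := {0xbe,0x69}
query mem[0x0c]=0xf5, mem[0x09]=0xbe, mem[0x10]=0xbe, mem[0x15]=0xd0, mem[0x08]=0xd1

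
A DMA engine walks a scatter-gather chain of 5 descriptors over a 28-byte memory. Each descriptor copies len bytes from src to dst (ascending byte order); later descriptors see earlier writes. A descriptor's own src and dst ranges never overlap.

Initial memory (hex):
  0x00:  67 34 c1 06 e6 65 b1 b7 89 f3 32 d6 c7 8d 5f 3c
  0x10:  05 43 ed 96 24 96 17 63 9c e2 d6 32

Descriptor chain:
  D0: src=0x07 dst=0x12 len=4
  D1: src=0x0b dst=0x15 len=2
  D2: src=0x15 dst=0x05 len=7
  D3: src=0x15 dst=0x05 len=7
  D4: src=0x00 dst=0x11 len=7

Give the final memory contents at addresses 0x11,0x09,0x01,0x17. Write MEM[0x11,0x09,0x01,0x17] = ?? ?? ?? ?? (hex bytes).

MEM[0x11,0x09,0x01,0x17] = 67 e2 34 c7

#0 dst[0x12+4] := {0xb7,0x89,0xf3,0x32}
#1 dst[0x15+2] := {0xd6,0xc7}
#2 dst[0x05+7] := {0xd6,0xc7,0x63,0x9c,0xe2,0xd6,0x32}
#3 dst[0x05+7] := {0xd6,0xc7,0x63,0x9c,0xe2,0xd6,0x32}
#4 dst[0x11+7] := {0x67,0x34,0xc1,0x06,0xe6,0xd6,0xc7}
query mem[0x11]=0x67, mem[0x09]=0xe2, mem[0x01]=0x34, mem[0x17]=0xc7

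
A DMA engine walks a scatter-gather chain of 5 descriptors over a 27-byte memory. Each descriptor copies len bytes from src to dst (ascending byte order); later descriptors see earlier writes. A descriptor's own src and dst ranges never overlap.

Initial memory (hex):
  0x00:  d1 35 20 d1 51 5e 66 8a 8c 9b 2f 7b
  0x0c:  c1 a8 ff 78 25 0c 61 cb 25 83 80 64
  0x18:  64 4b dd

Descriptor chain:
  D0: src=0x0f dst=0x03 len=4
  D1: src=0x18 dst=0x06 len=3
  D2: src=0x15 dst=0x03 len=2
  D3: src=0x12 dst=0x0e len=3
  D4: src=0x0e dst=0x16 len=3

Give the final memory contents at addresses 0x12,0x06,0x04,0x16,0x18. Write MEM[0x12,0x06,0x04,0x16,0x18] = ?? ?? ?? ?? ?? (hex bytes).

#0 dst[0x03+4] := {0x78,0x25,0x0c,0x61}
#1 dst[0x06+3] := {0x64,0x4b,0xdd}
#2 dst[0x03+2] := {0x83,0x80}
#3 dst[0x0e+3] := {0x61,0xcb,0x25}
#4 dst[0x16+3] := {0x61,0xcb,0x25}
query mem[0x12]=0x61, mem[0x06]=0x64, mem[0x04]=0x80, mem[0x16]=0x61, mem[0x18]=0x25

MEM[0x12,0x06,0x04,0x16,0x18] = 61 64 80 61 25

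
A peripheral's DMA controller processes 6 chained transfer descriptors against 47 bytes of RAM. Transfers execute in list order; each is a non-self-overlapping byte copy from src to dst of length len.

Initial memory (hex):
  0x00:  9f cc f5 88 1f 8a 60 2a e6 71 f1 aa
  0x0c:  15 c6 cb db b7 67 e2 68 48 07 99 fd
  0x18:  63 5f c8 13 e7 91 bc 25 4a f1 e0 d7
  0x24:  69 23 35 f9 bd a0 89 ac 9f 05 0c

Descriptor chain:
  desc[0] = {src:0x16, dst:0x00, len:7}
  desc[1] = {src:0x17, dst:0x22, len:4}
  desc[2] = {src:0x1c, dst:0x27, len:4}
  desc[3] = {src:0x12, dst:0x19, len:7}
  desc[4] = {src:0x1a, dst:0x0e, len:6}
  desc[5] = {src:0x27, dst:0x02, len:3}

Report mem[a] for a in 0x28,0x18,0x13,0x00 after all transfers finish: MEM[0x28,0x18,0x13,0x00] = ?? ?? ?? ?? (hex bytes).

  after D0: wrote 7B at 0x00 = 99fd635fc813e7
  after D1: wrote 4B at 0x22 = fd635fc8
  after D2: wrote 4B at 0x27 = e791bc25
  after D3: wrote 7B at 0x19 = e268480799fd63
  after D4: wrote 6B at 0x0e = 68480799fd63
  after D5: wrote 3B at 0x02 = e791bc
query mem[0x28]=0x91, mem[0x18]=0x63, mem[0x13]=0x63, mem[0x00]=0x99

MEM[0x28,0x18,0x13,0x00] = 91 63 63 99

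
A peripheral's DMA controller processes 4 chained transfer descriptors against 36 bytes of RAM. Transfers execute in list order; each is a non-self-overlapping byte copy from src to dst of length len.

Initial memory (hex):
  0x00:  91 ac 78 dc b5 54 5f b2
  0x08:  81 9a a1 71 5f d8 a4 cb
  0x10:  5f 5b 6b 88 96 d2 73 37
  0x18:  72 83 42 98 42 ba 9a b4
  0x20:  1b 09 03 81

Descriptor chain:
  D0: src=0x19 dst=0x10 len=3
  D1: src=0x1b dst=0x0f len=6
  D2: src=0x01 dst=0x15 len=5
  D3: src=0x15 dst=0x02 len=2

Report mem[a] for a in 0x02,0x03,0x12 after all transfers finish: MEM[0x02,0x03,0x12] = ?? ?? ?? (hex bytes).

MEM[0x02,0x03,0x12] = ac 78 9a

  after D0: wrote 3B at 0x10 = 834298
  after D1: wrote 6B at 0x0f = 9842ba9ab41b
  after D2: wrote 5B at 0x15 = ac78dcb554
  after D3: wrote 2B at 0x02 = ac78
query mem[0x02]=0xac, mem[0x03]=0x78, mem[0x12]=0x9a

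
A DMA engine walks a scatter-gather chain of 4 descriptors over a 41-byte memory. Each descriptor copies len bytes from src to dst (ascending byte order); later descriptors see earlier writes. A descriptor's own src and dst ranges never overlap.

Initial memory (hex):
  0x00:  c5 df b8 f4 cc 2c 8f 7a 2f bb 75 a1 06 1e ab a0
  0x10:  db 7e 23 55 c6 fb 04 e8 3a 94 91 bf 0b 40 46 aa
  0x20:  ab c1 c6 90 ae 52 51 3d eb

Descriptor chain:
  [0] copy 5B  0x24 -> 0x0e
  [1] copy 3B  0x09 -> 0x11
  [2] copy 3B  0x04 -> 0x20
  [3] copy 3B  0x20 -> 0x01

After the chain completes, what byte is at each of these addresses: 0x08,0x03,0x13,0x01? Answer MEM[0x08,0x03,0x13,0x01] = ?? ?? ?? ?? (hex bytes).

#0 dst[0x0e+5] := {0xae,0x52,0x51,0x3d,0xeb}
#1 dst[0x11+3] := {0xbb,0x75,0xa1}
#2 dst[0x20+3] := {0xcc,0x2c,0x8f}
#3 dst[0x01+3] := {0xcc,0x2c,0x8f}
query mem[0x08]=0x2f, mem[0x03]=0x8f, mem[0x13]=0xa1, mem[0x01]=0xcc

MEM[0x08,0x03,0x13,0x01] = 2f 8f a1 cc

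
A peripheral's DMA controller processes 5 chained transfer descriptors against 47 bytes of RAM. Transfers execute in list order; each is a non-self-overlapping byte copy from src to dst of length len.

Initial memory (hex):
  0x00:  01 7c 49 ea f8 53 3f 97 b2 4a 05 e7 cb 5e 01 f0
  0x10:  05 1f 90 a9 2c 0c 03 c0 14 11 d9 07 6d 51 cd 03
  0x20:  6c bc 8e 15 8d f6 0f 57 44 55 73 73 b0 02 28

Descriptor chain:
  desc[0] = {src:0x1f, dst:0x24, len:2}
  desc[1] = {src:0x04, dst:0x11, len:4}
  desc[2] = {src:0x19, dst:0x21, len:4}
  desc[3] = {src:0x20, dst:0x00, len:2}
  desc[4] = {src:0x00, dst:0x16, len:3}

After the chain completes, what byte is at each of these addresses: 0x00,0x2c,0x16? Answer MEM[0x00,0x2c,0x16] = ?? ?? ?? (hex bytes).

MEM[0x00,0x2c,0x16] = 6c b0 6c

#0 dst[0x24+2] := {0x03,0x6c}
#1 dst[0x11+4] := {0xf8,0x53,0x3f,0x97}
#2 dst[0x21+4] := {0x11,0xd9,0x07,0x6d}
#3 dst[0x00+2] := {0x6c,0x11}
#4 dst[0x16+3] := {0x6c,0x11,0x49}
query mem[0x00]=0x6c, mem[0x2c]=0xb0, mem[0x16]=0x6c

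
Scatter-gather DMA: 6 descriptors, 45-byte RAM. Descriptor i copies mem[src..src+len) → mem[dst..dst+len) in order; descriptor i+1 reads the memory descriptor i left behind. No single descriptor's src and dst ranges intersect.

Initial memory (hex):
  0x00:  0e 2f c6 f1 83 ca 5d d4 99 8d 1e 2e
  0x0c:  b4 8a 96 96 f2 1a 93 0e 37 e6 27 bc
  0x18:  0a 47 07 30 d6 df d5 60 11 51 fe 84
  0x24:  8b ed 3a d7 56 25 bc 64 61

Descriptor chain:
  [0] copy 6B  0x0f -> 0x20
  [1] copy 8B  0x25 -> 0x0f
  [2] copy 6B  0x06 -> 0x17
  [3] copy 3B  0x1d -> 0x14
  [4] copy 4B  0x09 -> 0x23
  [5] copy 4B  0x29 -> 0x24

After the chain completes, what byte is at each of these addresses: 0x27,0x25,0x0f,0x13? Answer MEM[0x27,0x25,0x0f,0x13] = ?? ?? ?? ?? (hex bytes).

MEM[0x27,0x25,0x0f,0x13] = 61 bc 37 25

[0] 0x0f->0x20 len=6 : 96 f2 1a 93 0e 37
[1] 0x25->0x0f len=8 : 37 3a d7 56 25 bc 64 61
[2] 0x06->0x17 len=6 : 5d d4 99 8d 1e 2e
[3] 0x1d->0x14 len=3 : df d5 60
[4] 0x09->0x23 len=4 : 8d 1e 2e b4
[5] 0x29->0x24 len=4 : 25 bc 64 61
query mem[0x27]=0x61, mem[0x25]=0xbc, mem[0x0f]=0x37, mem[0x13]=0x25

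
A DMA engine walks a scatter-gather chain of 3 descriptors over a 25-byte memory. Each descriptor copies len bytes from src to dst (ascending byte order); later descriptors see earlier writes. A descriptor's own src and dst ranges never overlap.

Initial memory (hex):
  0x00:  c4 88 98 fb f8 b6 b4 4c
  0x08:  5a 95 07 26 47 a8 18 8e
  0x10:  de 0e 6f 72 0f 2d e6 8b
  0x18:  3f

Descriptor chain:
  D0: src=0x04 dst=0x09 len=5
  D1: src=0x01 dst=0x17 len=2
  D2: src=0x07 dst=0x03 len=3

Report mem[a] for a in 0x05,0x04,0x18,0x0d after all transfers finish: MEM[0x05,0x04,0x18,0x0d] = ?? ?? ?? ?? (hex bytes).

D0: mem[0x09..0x0d] <- [f8 b6 b4 4c 5a]
D1: mem[0x17..0x18] <- [88 98]
D2: mem[0x03..0x05] <- [4c 5a f8]
query mem[0x05]=0xf8, mem[0x04]=0x5a, mem[0x18]=0x98, mem[0x0d]=0x5a

MEM[0x05,0x04,0x18,0x0d] = f8 5a 98 5a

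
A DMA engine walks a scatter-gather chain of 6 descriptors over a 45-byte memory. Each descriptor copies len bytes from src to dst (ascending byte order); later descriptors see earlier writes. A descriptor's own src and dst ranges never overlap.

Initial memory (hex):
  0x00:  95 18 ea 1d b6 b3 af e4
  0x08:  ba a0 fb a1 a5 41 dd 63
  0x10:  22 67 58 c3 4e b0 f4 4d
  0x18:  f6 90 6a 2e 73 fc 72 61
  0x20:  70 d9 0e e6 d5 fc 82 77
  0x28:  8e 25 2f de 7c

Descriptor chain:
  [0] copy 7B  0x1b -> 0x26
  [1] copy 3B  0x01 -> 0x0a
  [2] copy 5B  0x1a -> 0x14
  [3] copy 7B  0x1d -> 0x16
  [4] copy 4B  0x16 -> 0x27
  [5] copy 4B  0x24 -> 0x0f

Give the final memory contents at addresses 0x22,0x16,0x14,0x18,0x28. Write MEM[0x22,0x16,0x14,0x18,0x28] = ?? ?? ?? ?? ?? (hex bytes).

MEM[0x22,0x16,0x14,0x18,0x28] = 0e fc 6a 61 72

[0] 0x1b->0x26 len=7 : 2e 73 fc 72 61 70 d9
[1] 0x01->0x0a len=3 : 18 ea 1d
[2] 0x1a->0x14 len=5 : 6a 2e 73 fc 72
[3] 0x1d->0x16 len=7 : fc 72 61 70 d9 0e e6
[4] 0x16->0x27 len=4 : fc 72 61 70
[5] 0x24->0x0f len=4 : d5 fc 2e fc
query mem[0x22]=0x0e, mem[0x16]=0xfc, mem[0x14]=0x6a, mem[0x18]=0x61, mem[0x28]=0x72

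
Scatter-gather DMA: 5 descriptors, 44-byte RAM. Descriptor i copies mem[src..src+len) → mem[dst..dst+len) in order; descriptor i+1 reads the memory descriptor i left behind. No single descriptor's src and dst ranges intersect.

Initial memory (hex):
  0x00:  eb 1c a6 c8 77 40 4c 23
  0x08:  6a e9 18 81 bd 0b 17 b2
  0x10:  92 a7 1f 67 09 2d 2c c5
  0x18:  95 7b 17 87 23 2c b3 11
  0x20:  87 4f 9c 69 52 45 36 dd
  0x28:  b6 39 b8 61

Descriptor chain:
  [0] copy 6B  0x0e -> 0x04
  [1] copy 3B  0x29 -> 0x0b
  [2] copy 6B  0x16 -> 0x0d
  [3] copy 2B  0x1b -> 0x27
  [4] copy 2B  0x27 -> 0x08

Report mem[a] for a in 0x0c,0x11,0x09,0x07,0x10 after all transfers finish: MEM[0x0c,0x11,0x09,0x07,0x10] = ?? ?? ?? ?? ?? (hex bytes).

MEM[0x0c,0x11,0x09,0x07,0x10] = b8 17 23 a7 7b

D0: mem[0x04..0x09] <- [17 b2 92 a7 1f 67]
D1: mem[0x0b..0x0d] <- [39 b8 61]
D2: mem[0x0d..0x12] <- [2c c5 95 7b 17 87]
D3: mem[0x27..0x28] <- [87 23]
D4: mem[0x08..0x09] <- [87 23]
query mem[0x0c]=0xb8, mem[0x11]=0x17, mem[0x09]=0x23, mem[0x07]=0xa7, mem[0x10]=0x7b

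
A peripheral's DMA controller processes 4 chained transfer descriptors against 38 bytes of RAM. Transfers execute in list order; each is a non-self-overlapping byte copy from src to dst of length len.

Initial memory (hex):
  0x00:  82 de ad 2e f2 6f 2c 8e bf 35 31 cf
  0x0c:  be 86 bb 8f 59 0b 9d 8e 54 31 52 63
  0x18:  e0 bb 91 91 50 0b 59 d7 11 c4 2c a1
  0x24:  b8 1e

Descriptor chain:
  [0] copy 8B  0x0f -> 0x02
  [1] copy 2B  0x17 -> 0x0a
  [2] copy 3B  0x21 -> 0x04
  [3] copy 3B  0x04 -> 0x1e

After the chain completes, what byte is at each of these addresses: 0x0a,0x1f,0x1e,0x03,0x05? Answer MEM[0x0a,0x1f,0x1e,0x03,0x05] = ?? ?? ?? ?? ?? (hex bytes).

MEM[0x0a,0x1f,0x1e,0x03,0x05] = 63 2c c4 59 2c

#0 dst[0x02+8] := {0x8f,0x59,0x0b,0x9d,0x8e,0x54,0x31,0x52}
#1 dst[0x0a+2] := {0x63,0xe0}
#2 dst[0x04+3] := {0xc4,0x2c,0xa1}
#3 dst[0x1e+3] := {0xc4,0x2c,0xa1}
query mem[0x0a]=0x63, mem[0x1f]=0x2c, mem[0x1e]=0xc4, mem[0x03]=0x59, mem[0x05]=0x2c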